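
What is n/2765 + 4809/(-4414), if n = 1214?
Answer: -7938289/12204710 ≈ -0.65043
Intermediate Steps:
n/2765 + 4809/(-4414) = 1214/2765 + 4809/(-4414) = 1214*(1/2765) + 4809*(-1/4414) = 1214/2765 - 4809/4414 = -7938289/12204710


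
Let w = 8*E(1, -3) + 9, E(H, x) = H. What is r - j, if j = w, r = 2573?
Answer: 2556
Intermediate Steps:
w = 17 (w = 8*1 + 9 = 8 + 9 = 17)
j = 17
r - j = 2573 - 1*17 = 2573 - 17 = 2556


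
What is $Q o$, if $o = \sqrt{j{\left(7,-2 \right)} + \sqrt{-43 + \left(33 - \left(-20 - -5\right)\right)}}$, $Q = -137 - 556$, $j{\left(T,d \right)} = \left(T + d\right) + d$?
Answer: $- 693 \sqrt{3 + \sqrt{5}} \approx -1585.8$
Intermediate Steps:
$j{\left(T,d \right)} = T + 2 d$
$Q = -693$ ($Q = -137 - 556 = -693$)
$o = \sqrt{3 + \sqrt{5}}$ ($o = \sqrt{\left(7 + 2 \left(-2\right)\right) + \sqrt{-43 + \left(33 - \left(-20 - -5\right)\right)}} = \sqrt{\left(7 - 4\right) + \sqrt{-43 + \left(33 - \left(-20 + 5\right)\right)}} = \sqrt{3 + \sqrt{-43 + \left(33 - -15\right)}} = \sqrt{3 + \sqrt{-43 + \left(33 + 15\right)}} = \sqrt{3 + \sqrt{-43 + 48}} = \sqrt{3 + \sqrt{5}} \approx 2.2882$)
$Q o = - 693 \sqrt{3 + \sqrt{5}}$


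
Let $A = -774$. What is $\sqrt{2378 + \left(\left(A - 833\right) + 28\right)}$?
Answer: $\sqrt{799} \approx 28.267$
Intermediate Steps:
$\sqrt{2378 + \left(\left(A - 833\right) + 28\right)} = \sqrt{2378 + \left(\left(-774 - 833\right) + 28\right)} = \sqrt{2378 + \left(-1607 + 28\right)} = \sqrt{2378 - 1579} = \sqrt{799}$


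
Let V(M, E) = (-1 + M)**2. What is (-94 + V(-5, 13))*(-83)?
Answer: 4814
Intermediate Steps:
(-94 + V(-5, 13))*(-83) = (-94 + (-1 - 5)**2)*(-83) = (-94 + (-6)**2)*(-83) = (-94 + 36)*(-83) = -58*(-83) = 4814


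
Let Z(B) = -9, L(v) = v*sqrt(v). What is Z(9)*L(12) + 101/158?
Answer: 101/158 - 216*sqrt(3) ≈ -373.48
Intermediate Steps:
L(v) = v**(3/2)
Z(9)*L(12) + 101/158 = -216*sqrt(3) + 101/158 = 101/158 - 216*sqrt(3)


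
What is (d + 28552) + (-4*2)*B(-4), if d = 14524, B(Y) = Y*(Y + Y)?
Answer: 42820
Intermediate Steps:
B(Y) = 2*Y**2 (B(Y) = Y*(2*Y) = 2*Y**2)
(d + 28552) + (-4*2)*B(-4) = (14524 + 28552) + (-4*2)*(2*(-4)**2) = 43076 - 16*16 = 43076 - 8*32 = 43076 - 256 = 42820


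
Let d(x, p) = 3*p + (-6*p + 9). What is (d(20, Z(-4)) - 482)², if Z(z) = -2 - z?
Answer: 229441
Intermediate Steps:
d(x, p) = 9 - 3*p (d(x, p) = 3*p + (9 - 6*p) = 9 - 3*p)
(d(20, Z(-4)) - 482)² = ((9 - 3*(-2 - 1*(-4))) - 482)² = ((9 - 3*(-2 + 4)) - 482)² = ((9 - 3*2) - 482)² = ((9 - 6) - 482)² = (3 - 482)² = (-479)² = 229441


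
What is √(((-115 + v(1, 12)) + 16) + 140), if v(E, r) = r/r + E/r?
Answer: √1515/6 ≈ 6.4872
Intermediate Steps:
v(E, r) = 1 + E/r
√(((-115 + v(1, 12)) + 16) + 140) = √(((-115 + (1 + 12)/12) + 16) + 140) = √(((-115 + (1/12)*13) + 16) + 140) = √(((-115 + 13/12) + 16) + 140) = √((-1367/12 + 16) + 140) = √(-1175/12 + 140) = √(505/12) = √1515/6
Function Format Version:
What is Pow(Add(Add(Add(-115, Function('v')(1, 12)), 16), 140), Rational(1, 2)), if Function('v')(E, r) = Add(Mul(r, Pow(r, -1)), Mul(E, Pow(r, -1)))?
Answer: Mul(Rational(1, 6), Pow(1515, Rational(1, 2))) ≈ 6.4872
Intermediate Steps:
Function('v')(E, r) = Add(1, Mul(E, Pow(r, -1)))
Pow(Add(Add(Add(-115, Function('v')(1, 12)), 16), 140), Rational(1, 2)) = Pow(Add(Add(Add(-115, Mul(Pow(12, -1), Add(1, 12))), 16), 140), Rational(1, 2)) = Pow(Add(Add(Add(-115, Mul(Rational(1, 12), 13)), 16), 140), Rational(1, 2)) = Pow(Add(Add(Add(-115, Rational(13, 12)), 16), 140), Rational(1, 2)) = Pow(Add(Add(Rational(-1367, 12), 16), 140), Rational(1, 2)) = Pow(Add(Rational(-1175, 12), 140), Rational(1, 2)) = Pow(Rational(505, 12), Rational(1, 2)) = Mul(Rational(1, 6), Pow(1515, Rational(1, 2)))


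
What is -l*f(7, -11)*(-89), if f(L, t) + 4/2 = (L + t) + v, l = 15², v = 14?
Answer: 160200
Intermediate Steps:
l = 225
f(L, t) = 12 + L + t (f(L, t) = -2 + ((L + t) + 14) = -2 + (14 + L + t) = 12 + L + t)
-l*f(7, -11)*(-89) = -225*(12 + 7 - 11)*(-89) = -225*8*(-89) = -1800*(-89) = -1*(-160200) = 160200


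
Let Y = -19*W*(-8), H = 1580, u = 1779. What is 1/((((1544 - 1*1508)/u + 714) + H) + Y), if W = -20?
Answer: -593/442366 ≈ -0.0013405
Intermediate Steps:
Y = -3040 (Y = -19*(-20)*(-8) = 380*(-8) = -3040)
1/((((1544 - 1*1508)/u + 714) + H) + Y) = 1/((((1544 - 1*1508)/1779 + 714) + 1580) - 3040) = 1/((((1544 - 1508)*(1/1779) + 714) + 1580) - 3040) = 1/(((36*(1/1779) + 714) + 1580) - 3040) = 1/(((12/593 + 714) + 1580) - 3040) = 1/((423414/593 + 1580) - 3040) = 1/(1360354/593 - 3040) = 1/(-442366/593) = -593/442366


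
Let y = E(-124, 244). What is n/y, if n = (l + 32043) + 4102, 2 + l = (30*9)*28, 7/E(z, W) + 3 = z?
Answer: -5550281/7 ≈ -7.9290e+5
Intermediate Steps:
E(z, W) = 7/(-3 + z)
y = -7/127 (y = 7/(-3 - 124) = 7/(-127) = 7*(-1/127) = -7/127 ≈ -0.055118)
l = 7558 (l = -2 + (30*9)*28 = -2 + 270*28 = -2 + 7560 = 7558)
n = 43703 (n = (7558 + 32043) + 4102 = 39601 + 4102 = 43703)
n/y = 43703/(-7/127) = 43703*(-127/7) = -5550281/7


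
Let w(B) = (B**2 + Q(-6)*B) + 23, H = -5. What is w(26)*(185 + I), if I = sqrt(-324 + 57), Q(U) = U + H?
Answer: 76405 + 413*I*sqrt(267) ≈ 76405.0 + 6748.5*I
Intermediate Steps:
Q(U) = -5 + U (Q(U) = U - 5 = -5 + U)
w(B) = 23 + B**2 - 11*B (w(B) = (B**2 + (-5 - 6)*B) + 23 = (B**2 - 11*B) + 23 = 23 + B**2 - 11*B)
I = I*sqrt(267) (I = sqrt(-267) = I*sqrt(267) ≈ 16.34*I)
w(26)*(185 + I) = (23 + 26**2 - 11*26)*(185 + I*sqrt(267)) = (23 + 676 - 286)*(185 + I*sqrt(267)) = 413*(185 + I*sqrt(267)) = 76405 + 413*I*sqrt(267)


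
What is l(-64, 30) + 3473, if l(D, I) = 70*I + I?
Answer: 5603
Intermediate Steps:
l(D, I) = 71*I
l(-64, 30) + 3473 = 71*30 + 3473 = 2130 + 3473 = 5603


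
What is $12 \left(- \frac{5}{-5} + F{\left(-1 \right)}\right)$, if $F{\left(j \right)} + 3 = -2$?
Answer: $-48$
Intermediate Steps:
$F{\left(j \right)} = -5$ ($F{\left(j \right)} = -3 - 2 = -5$)
$12 \left(- \frac{5}{-5} + F{\left(-1 \right)}\right) = 12 \left(- \frac{5}{-5} - 5\right) = 12 \left(\left(-5\right) \left(- \frac{1}{5}\right) - 5\right) = 12 \left(1 - 5\right) = 12 \left(-4\right) = -48$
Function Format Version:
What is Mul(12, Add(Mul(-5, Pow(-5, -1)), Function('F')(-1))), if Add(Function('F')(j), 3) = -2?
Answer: -48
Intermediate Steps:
Function('F')(j) = -5 (Function('F')(j) = Add(-3, -2) = -5)
Mul(12, Add(Mul(-5, Pow(-5, -1)), Function('F')(-1))) = Mul(12, Add(Mul(-5, Pow(-5, -1)), -5)) = Mul(12, Add(Mul(-5, Rational(-1, 5)), -5)) = Mul(12, Add(1, -5)) = Mul(12, -4) = -48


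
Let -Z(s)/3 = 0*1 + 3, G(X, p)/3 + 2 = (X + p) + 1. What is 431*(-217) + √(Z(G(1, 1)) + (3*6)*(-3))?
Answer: -93527 + 3*I*√7 ≈ -93527.0 + 7.9373*I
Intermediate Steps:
G(X, p) = -3 + 3*X + 3*p (G(X, p) = -6 + 3*((X + p) + 1) = -6 + 3*(1 + X + p) = -6 + (3 + 3*X + 3*p) = -3 + 3*X + 3*p)
Z(s) = -9 (Z(s) = -3*(0*1 + 3) = -3*(0 + 3) = -3*3 = -9)
431*(-217) + √(Z(G(1, 1)) + (3*6)*(-3)) = 431*(-217) + √(-9 + (3*6)*(-3)) = -93527 + √(-9 + 18*(-3)) = -93527 + √(-9 - 54) = -93527 + √(-63) = -93527 + 3*I*√7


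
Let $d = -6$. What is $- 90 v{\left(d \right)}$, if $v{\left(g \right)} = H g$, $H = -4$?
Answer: $-2160$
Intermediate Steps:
$v{\left(g \right)} = - 4 g$
$- 90 v{\left(d \right)} = - 90 \left(\left(-4\right) \left(-6\right)\right) = \left(-90\right) 24 = -2160$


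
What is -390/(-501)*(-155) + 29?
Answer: -15307/167 ≈ -91.659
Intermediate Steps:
-390/(-501)*(-155) + 29 = -390*(-1/501)*(-155) + 29 = (130/167)*(-155) + 29 = -20150/167 + 29 = -15307/167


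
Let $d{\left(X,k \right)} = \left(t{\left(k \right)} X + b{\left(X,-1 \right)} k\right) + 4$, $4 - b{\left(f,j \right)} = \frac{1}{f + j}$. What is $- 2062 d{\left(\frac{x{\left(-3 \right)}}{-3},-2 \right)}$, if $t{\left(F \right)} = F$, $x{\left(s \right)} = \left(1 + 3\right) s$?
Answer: $\frac{70108}{3} \approx 23369.0$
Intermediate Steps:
$x{\left(s \right)} = 4 s$
$b{\left(f,j \right)} = 4 - \frac{1}{f + j}$
$d{\left(X,k \right)} = 4 + X k + \frac{k \left(-5 + 4 X\right)}{-1 + X}$ ($d{\left(X,k \right)} = \left(k X + \frac{-1 + 4 X + 4 \left(-1\right)}{X - 1} k\right) + 4 = \left(X k + \frac{-1 + 4 X - 4}{-1 + X} k\right) + 4 = \left(X k + \frac{-5 + 4 X}{-1 + X} k\right) + 4 = \left(X k + \frac{k \left(-5 + 4 X\right)}{-1 + X}\right) + 4 = 4 + X k + \frac{k \left(-5 + 4 X\right)}{-1 + X}$)
$- 2062 d{\left(\frac{x{\left(-3 \right)}}{-3},-2 \right)} = - 2062 \frac{- 2 \left(-5 + 4 \frac{4 \left(-3\right)}{-3}\right) + \left(-1 + \frac{4 \left(-3\right)}{-3}\right) \left(4 + \frac{4 \left(-3\right)}{-3} \left(-2\right)\right)}{-1 + \frac{4 \left(-3\right)}{-3}} = - 2062 \frac{- 2 \left(-5 + 4 \left(\left(-12\right) \left(- \frac{1}{3}\right)\right)\right) + \left(-1 - -4\right) \left(4 + \left(-12\right) \left(- \frac{1}{3}\right) \left(-2\right)\right)}{-1 - -4} = - 2062 \frac{- 2 \left(-5 + 4 \cdot 4\right) + \left(-1 + 4\right) \left(4 + 4 \left(-2\right)\right)}{-1 + 4} = - 2062 \frac{- 2 \left(-5 + 16\right) + 3 \left(4 - 8\right)}{3} = - 2062 \frac{\left(-2\right) 11 + 3 \left(-4\right)}{3} = - 2062 \frac{-22 - 12}{3} = - 2062 \cdot \frac{1}{3} \left(-34\right) = \left(-2062\right) \left(- \frac{34}{3}\right) = \frac{70108}{3}$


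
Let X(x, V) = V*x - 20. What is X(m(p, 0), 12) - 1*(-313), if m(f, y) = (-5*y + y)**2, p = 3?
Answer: 293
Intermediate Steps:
m(f, y) = 16*y**2 (m(f, y) = (-4*y)**2 = 16*y**2)
X(x, V) = -20 + V*x
X(m(p, 0), 12) - 1*(-313) = (-20 + 12*(16*0**2)) - 1*(-313) = (-20 + 12*(16*0)) + 313 = (-20 + 12*0) + 313 = (-20 + 0) + 313 = -20 + 313 = 293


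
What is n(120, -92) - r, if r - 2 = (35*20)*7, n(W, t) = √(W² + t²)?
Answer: -4902 + 4*√1429 ≈ -4750.8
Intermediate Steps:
r = 4902 (r = 2 + (35*20)*7 = 2 + 700*7 = 2 + 4900 = 4902)
n(120, -92) - r = √(120² + (-92)²) - 1*4902 = √(14400 + 8464) - 4902 = √22864 - 4902 = 4*√1429 - 4902 = -4902 + 4*√1429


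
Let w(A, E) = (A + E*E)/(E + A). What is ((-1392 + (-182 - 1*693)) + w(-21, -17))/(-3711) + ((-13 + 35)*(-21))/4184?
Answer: 74101465/147504828 ≈ 0.50237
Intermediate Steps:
w(A, E) = (A + E**2)/(A + E)
((-1392 + (-182 - 1*693)) + w(-21, -17))/(-3711) + ((-13 + 35)*(-21))/4184 = ((-1392 + (-182 - 1*693)) + (-21 + (-17)**2)/(-21 - 17))/(-3711) + ((-13 + 35)*(-21))/4184 = ((-1392 + (-182 - 693)) + (-21 + 289)/(-38))*(-1/3711) + (22*(-21))*(1/4184) = ((-1392 - 875) - 1/38*268)*(-1/3711) - 462*1/4184 = (-2267 - 134/19)*(-1/3711) - 231/2092 = -43207/19*(-1/3711) - 231/2092 = 43207/70509 - 231/2092 = 74101465/147504828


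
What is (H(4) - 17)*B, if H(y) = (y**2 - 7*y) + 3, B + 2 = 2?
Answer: 0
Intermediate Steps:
B = 0 (B = -2 + 2 = 0)
H(y) = 3 + y**2 - 7*y
(H(4) - 17)*B = ((3 + 4**2 - 7*4) - 17)*0 = ((3 + 16 - 28) - 17)*0 = (-9 - 17)*0 = -26*0 = 0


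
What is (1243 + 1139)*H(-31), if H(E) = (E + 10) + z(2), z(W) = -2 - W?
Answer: -59550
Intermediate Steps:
H(E) = 6 + E (H(E) = (E + 10) + (-2 - 1*2) = (10 + E) + (-2 - 2) = (10 + E) - 4 = 6 + E)
(1243 + 1139)*H(-31) = (1243 + 1139)*(6 - 31) = 2382*(-25) = -59550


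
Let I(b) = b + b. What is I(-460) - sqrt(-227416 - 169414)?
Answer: -920 - I*sqrt(396830) ≈ -920.0 - 629.94*I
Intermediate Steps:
I(b) = 2*b
I(-460) - sqrt(-227416 - 169414) = 2*(-460) - sqrt(-227416 - 169414) = -920 - sqrt(-396830) = -920 - I*sqrt(396830)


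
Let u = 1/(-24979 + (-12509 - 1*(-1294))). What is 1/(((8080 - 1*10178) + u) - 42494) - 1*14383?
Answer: -23213627693361/1613962849 ≈ -14383.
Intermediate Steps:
u = -1/36194 (u = 1/(-24979 + (-12509 + 1294)) = 1/(-24979 - 11215) = 1/(-36194) = -1/36194 ≈ -2.7629e-5)
1/(((8080 - 1*10178) + u) - 42494) - 1*14383 = 1/(((8080 - 1*10178) - 1/36194) - 42494) - 1*14383 = 1/(((8080 - 10178) - 1/36194) - 42494) - 14383 = 1/((-2098 - 1/36194) - 42494) - 14383 = 1/(-75935013/36194 - 42494) - 14383 = 1/(-1613962849/36194) - 14383 = -36194/1613962849 - 14383 = -23213627693361/1613962849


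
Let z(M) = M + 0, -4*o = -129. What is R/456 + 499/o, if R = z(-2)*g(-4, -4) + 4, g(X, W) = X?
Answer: 75977/4902 ≈ 15.499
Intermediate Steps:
o = 129/4 (o = -1/4*(-129) = 129/4 ≈ 32.250)
z(M) = M
R = 12 (R = -2*(-4) + 4 = 8 + 4 = 12)
R/456 + 499/o = 12/456 + 499/(129/4) = 12*(1/456) + 499*(4/129) = 1/38 + 1996/129 = 75977/4902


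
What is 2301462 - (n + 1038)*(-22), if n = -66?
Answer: 2322846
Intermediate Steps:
2301462 - (n + 1038)*(-22) = 2301462 - (-66 + 1038)*(-22) = 2301462 - 972*(-22) = 2301462 - 1*(-21384) = 2301462 + 21384 = 2322846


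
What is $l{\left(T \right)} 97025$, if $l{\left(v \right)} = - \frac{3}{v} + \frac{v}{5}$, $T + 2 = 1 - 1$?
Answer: $\frac{213455}{2} \approx 1.0673 \cdot 10^{5}$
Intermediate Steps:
$T = -2$ ($T = -2 + \left(1 - 1\right) = -2 + 0 = -2$)
$l{\left(v \right)} = - \frac{3}{v} + \frac{v}{5}$ ($l{\left(v \right)} = - \frac{3}{v} + v \frac{1}{5} = - \frac{3}{v} + \frac{v}{5}$)
$l{\left(T \right)} 97025 = \left(- \frac{3}{-2} + \frac{1}{5} \left(-2\right)\right) 97025 = \left(\left(-3\right) \left(- \frac{1}{2}\right) - \frac{2}{5}\right) 97025 = \left(\frac{3}{2} - \frac{2}{5}\right) 97025 = \frac{11}{10} \cdot 97025 = \frac{213455}{2}$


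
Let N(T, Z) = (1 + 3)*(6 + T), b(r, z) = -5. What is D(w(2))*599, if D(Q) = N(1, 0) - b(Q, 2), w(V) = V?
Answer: 19767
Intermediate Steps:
N(T, Z) = 24 + 4*T (N(T, Z) = 4*(6 + T) = 24 + 4*T)
D(Q) = 33 (D(Q) = (24 + 4*1) - 1*(-5) = (24 + 4) + 5 = 28 + 5 = 33)
D(w(2))*599 = 33*599 = 19767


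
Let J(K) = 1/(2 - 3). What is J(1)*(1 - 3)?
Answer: 2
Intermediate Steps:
J(K) = -1 (J(K) = 1/(-1) = -1)
J(1)*(1 - 3) = -(1 - 3) = -1*(-2) = 2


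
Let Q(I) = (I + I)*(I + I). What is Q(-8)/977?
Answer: 256/977 ≈ 0.26203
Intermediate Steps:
Q(I) = 4*I**2 (Q(I) = (2*I)*(2*I) = 4*I**2)
Q(-8)/977 = (4*(-8)**2)/977 = (4*64)*(1/977) = 256*(1/977) = 256/977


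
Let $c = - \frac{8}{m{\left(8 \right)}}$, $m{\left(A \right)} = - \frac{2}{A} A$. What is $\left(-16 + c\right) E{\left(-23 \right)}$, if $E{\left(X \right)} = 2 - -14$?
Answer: $-192$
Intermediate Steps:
$m{\left(A \right)} = -2$
$c = 4$ ($c = - \frac{8}{-2} = \left(-8\right) \left(- \frac{1}{2}\right) = 4$)
$E{\left(X \right)} = 16$ ($E{\left(X \right)} = 2 + 14 = 16$)
$\left(-16 + c\right) E{\left(-23 \right)} = \left(-16 + 4\right) 16 = \left(-12\right) 16 = -192$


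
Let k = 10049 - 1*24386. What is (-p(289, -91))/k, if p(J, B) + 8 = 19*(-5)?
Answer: -103/14337 ≈ -0.0071842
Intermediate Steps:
p(J, B) = -103 (p(J, B) = -8 + 19*(-5) = -8 - 95 = -103)
k = -14337 (k = 10049 - 24386 = -14337)
(-p(289, -91))/k = -1*(-103)/(-14337) = 103*(-1/14337) = -103/14337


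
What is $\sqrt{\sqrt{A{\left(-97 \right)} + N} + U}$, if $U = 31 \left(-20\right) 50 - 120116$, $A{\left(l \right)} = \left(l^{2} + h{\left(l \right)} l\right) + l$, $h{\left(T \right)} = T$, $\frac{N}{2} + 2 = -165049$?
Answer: $\sqrt{-151116 + i \sqrt{311381}} \approx 0.7177 + 388.74 i$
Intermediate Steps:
$N = -330102$ ($N = -4 + 2 \left(-165049\right) = -4 - 330098 = -330102$)
$A{\left(l \right)} = l + 2 l^{2}$ ($A{\left(l \right)} = \left(l^{2} + l l\right) + l = \left(l^{2} + l^{2}\right) + l = 2 l^{2} + l = l + 2 l^{2}$)
$U = -151116$ ($U = \left(-620\right) 50 - 120116 = -31000 - 120116 = -151116$)
$\sqrt{\sqrt{A{\left(-97 \right)} + N} + U} = \sqrt{\sqrt{- 97 \left(1 + 2 \left(-97\right)\right) - 330102} - 151116} = \sqrt{\sqrt{- 97 \left(1 - 194\right) - 330102} - 151116} = \sqrt{\sqrt{\left(-97\right) \left(-193\right) - 330102} - 151116} = \sqrt{\sqrt{18721 - 330102} - 151116} = \sqrt{\sqrt{-311381} - 151116} = \sqrt{i \sqrt{311381} - 151116} = \sqrt{-151116 + i \sqrt{311381}}$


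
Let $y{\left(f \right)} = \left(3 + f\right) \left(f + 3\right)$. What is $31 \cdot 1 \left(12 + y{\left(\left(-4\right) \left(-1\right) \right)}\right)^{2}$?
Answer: $115351$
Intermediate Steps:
$y{\left(f \right)} = \left(3 + f\right)^{2}$ ($y{\left(f \right)} = \left(3 + f\right) \left(3 + f\right) = \left(3 + f\right)^{2}$)
$31 \cdot 1 \left(12 + y{\left(\left(-4\right) \left(-1\right) \right)}\right)^{2} = 31 \cdot 1 \left(12 + \left(3 - -4\right)^{2}\right)^{2} = 31 \left(12 + \left(3 + 4\right)^{2}\right)^{2} = 31 \left(12 + 7^{2}\right)^{2} = 31 \left(12 + 49\right)^{2} = 31 \cdot 61^{2} = 31 \cdot 3721 = 115351$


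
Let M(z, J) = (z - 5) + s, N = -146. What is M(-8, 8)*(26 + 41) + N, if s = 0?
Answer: -1017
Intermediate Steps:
M(z, J) = -5 + z (M(z, J) = (z - 5) + 0 = (-5 + z) + 0 = -5 + z)
M(-8, 8)*(26 + 41) + N = (-5 - 8)*(26 + 41) - 146 = -13*67 - 146 = -871 - 146 = -1017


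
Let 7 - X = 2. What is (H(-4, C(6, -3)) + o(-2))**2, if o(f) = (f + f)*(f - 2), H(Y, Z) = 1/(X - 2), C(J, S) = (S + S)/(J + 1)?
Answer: 2401/9 ≈ 266.78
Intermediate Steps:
X = 5 (X = 7 - 1*2 = 7 - 2 = 5)
C(J, S) = 2*S/(1 + J) (C(J, S) = (2*S)/(1 + J) = 2*S/(1 + J))
H(Y, Z) = 1/3 (H(Y, Z) = 1/(5 - 2) = 1/3)
o(f) = 2*f*(-2 + f) (o(f) = (2*f)*(-2 + f) = 2*f*(-2 + f))
(H(-4, C(6, -3)) + o(-2))**2 = (1/3 + 2*(-2)*(-2 - 2))**2 = (1/3 + 2*(-2)*(-4))**2 = (1/3 + 16)**2 = (49/3)**2 = 2401/9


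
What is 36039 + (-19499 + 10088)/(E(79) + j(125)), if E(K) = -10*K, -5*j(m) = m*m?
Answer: 47034032/1305 ≈ 36041.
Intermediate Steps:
j(m) = -m**2/5 (j(m) = -m*m/5 = -m**2/5)
36039 + (-19499 + 10088)/(E(79) + j(125)) = 36039 + (-19499 + 10088)/(-10*79 - 1/5*125**2) = 36039 - 9411/(-790 - 1/5*15625) = 36039 - 9411/(-790 - 3125) = 36039 - 9411/(-3915) = 36039 - 9411*(-1/3915) = 36039 + 3137/1305 = 47034032/1305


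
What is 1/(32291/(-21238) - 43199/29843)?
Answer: -90543662/268731525 ≈ -0.33693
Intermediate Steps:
1/(32291/(-21238) - 43199/29843) = 1/(32291*(-1/21238) - 43199*1/29843) = 1/(-4613/3034 - 43199/29843) = 1/(-268731525/90543662) = -90543662/268731525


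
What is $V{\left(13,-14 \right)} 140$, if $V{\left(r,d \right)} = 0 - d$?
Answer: $1960$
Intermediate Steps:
$V{\left(r,d \right)} = - d$
$V{\left(13,-14 \right)} 140 = \left(-1\right) \left(-14\right) 140 = 14 \cdot 140 = 1960$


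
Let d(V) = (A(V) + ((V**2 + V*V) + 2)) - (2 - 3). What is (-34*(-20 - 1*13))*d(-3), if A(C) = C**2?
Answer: 33660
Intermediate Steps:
d(V) = 3 + 3*V**2 (d(V) = (V**2 + ((V**2 + V*V) + 2)) - (2 - 3) = (V**2 + ((V**2 + V**2) + 2)) - 1*(-1) = (V**2 + (2*V**2 + 2)) + 1 = (V**2 + (2 + 2*V**2)) + 1 = (2 + 3*V**2) + 1 = 3 + 3*V**2)
(-34*(-20 - 1*13))*d(-3) = (-34*(-20 - 1*13))*(3 + 3*(-3)**2) = (-34*(-20 - 13))*(3 + 3*9) = (-34*(-33))*(3 + 27) = 1122*30 = 33660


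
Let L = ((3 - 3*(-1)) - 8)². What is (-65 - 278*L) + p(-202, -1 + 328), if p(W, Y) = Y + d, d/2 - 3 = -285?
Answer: -1414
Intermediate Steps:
d = -564 (d = 6 + 2*(-285) = 6 - 570 = -564)
L = 4 (L = ((3 + 3) - 8)² = (6 - 8)² = (-2)² = 4)
p(W, Y) = -564 + Y (p(W, Y) = Y - 564 = -564 + Y)
(-65 - 278*L) + p(-202, -1 + 328) = (-65 - 278*4) + (-564 + (-1 + 328)) = (-65 - 1112) + (-564 + 327) = -1177 - 237 = -1414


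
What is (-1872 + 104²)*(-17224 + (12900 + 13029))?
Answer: 77857520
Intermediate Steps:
(-1872 + 104²)*(-17224 + (12900 + 13029)) = (-1872 + 10816)*(-17224 + 25929) = 8944*8705 = 77857520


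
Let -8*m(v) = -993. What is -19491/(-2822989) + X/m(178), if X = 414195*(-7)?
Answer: -21826328220439/934409359 ≈ -23358.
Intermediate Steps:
m(v) = 993/8 (m(v) = -⅛*(-993) = 993/8)
X = -2899365
-19491/(-2822989) + X/m(178) = -19491/(-2822989) - 2899365/993/8 = -19491*(-1/2822989) - 2899365*8/993 = 19491/2822989 - 7731640/331 = -21826328220439/934409359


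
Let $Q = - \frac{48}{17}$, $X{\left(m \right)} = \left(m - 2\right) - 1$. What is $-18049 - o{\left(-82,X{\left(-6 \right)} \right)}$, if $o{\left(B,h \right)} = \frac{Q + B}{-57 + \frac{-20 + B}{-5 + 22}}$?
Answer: $- \frac{2761703}{153} \approx -18050.0$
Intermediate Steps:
$X{\left(m \right)} = -3 + m$ ($X{\left(m \right)} = \left(-2 + m\right) - 1 = -3 + m$)
$Q = - \frac{48}{17}$ ($Q = \left(-48\right) \frac{1}{17} = - \frac{48}{17} \approx -2.8235$)
$o{\left(B,h \right)} = \frac{- \frac{48}{17} + B}{- \frac{989}{17} + \frac{B}{17}}$ ($o{\left(B,h \right)} = \frac{- \frac{48}{17} + B}{-57 + \frac{-20 + B}{-5 + 22}} = \frac{- \frac{48}{17} + B}{-57 + \frac{-20 + B}{17}} = \frac{- \frac{48}{17} + B}{-57 + \left(-20 + B\right) \frac{1}{17}} = \frac{- \frac{48}{17} + B}{-57 + \left(- \frac{20}{17} + \frac{B}{17}\right)} = \frac{- \frac{48}{17} + B}{- \frac{989}{17} + \frac{B}{17}}$)
$-18049 - o{\left(-82,X{\left(-6 \right)} \right)} = -18049 - \frac{-48 + 17 \left(-82\right)}{-989 - 82} = -18049 - \frac{-48 - 1394}{-1071} = -18049 - \left(- \frac{1}{1071}\right) \left(-1442\right) = -18049 - \frac{206}{153} = - \frac{2761703}{153}$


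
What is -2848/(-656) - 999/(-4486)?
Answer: 839467/183926 ≈ 4.5642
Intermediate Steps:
-2848/(-656) - 999/(-4486) = -2848*(-1/656) - 999*(-1/4486) = 178/41 + 999/4486 = 839467/183926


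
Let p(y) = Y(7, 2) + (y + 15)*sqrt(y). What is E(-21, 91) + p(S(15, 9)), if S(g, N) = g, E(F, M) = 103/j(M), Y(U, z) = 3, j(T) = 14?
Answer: 145/14 + 30*sqrt(15) ≈ 126.55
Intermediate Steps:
E(F, M) = 103/14
p(y) = 3 + sqrt(y)*(15 + y) (p(y) = 3 + (y + 15)*sqrt(y) = 3 + (15 + y)*sqrt(y) = 3 + sqrt(y)*(15 + y))
E(-21, 91) + p(S(15, 9)) = 103/14 + (3 + 15**(3/2) + 15*sqrt(15)) = 103/14 + (3 + 15*sqrt(15) + 15*sqrt(15)) = 103/14 + (3 + 30*sqrt(15)) = 145/14 + 30*sqrt(15)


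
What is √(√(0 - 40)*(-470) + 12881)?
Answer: √(12881 - 940*I*√10) ≈ 114.24 - 13.01*I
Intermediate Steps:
√(√(0 - 40)*(-470) + 12881) = √(√(-40)*(-470) + 12881) = √((2*I*√10)*(-470) + 12881) = √(-940*I*√10 + 12881) = √(12881 - 940*I*√10)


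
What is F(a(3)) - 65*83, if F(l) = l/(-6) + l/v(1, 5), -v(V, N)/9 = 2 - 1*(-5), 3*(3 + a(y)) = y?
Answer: -339862/63 ≈ -5394.6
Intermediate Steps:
a(y) = -3 + y/3
v(V, N) = -63 (v(V, N) = -9*(2 - 1*(-5)) = -9*(2 + 5) = -9*7 = -63)
F(l) = -23*l/126 (F(l) = l/(-6) + l/(-63) = l*(-⅙) + l*(-1/63) = -l/6 - l/63 = -23*l/126)
F(a(3)) - 65*83 = -23*(-3 + (⅓)*3)/126 - 65*83 = -23*(-3 + 1)/126 - 5395 = -23/126*(-2) - 5395 = 23/63 - 5395 = -339862/63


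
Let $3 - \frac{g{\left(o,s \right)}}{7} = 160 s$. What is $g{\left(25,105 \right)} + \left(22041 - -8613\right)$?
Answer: $-86925$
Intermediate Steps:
$g{\left(o,s \right)} = 21 - 1120 s$ ($g{\left(o,s \right)} = 21 - 7 \cdot 160 s = 21 - 1120 s$)
$g{\left(25,105 \right)} + \left(22041 - -8613\right) = \left(21 - 117600\right) + \left(22041 - -8613\right) = \left(21 - 117600\right) + \left(22041 + 8613\right) = -117579 + 30654 = -86925$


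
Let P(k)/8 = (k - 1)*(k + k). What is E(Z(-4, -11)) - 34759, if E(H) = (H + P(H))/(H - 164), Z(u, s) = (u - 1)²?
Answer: -4841126/139 ≈ -34828.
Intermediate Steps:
P(k) = 16*k*(-1 + k) (P(k) = 8*((k - 1)*(k + k)) = 8*((-1 + k)*(2*k)) = 8*(2*k*(-1 + k)) = 16*k*(-1 + k))
Z(u, s) = (-1 + u)²
E(H) = (H + 16*H*(-1 + H))/(-164 + H) (E(H) = (H + 16*H*(-1 + H))/(H - 164) = (H + 16*H*(-1 + H))/(-164 + H))
E(Z(-4, -11)) - 34759 = (-1 - 4)²*(-15 + 16*(-1 - 4)²)/(-164 + (-1 - 4)²) - 34759 = (-5)²*(-15 + 16*(-5)²)/(-164 + (-5)²) - 34759 = 25*(-15 + 16*25)/(-164 + 25) - 34759 = 25*(-15 + 400)/(-139) - 34759 = 25*(-1/139)*385 - 34759 = -9625/139 - 34759 = -4841126/139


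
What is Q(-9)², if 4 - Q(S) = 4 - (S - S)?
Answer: 0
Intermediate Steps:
Q(S) = 0 (Q(S) = 4 - (4 - (S - S)) = 4 - (4 - 1*0) = 4 - (4 + 0) = 4 - 1*4 = 4 - 4 = 0)
Q(-9)² = 0² = 0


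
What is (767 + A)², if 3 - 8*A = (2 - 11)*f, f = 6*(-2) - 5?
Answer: 8958049/16 ≈ 5.5988e+5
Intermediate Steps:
f = -17 (f = -12 - 5 = -17)
A = -75/4 (A = 3/8 - (2 - 11)*(-17)/8 = 3/8 - (-9)*(-17)/8 = 3/8 - ⅛*153 = 3/8 - 153/8 = -75/4 ≈ -18.750)
(767 + A)² = (767 - 75/4)² = (2993/4)² = 8958049/16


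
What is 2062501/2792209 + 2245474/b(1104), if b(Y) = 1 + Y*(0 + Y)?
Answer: 1254806284769/486170256679 ≈ 2.5810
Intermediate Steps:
b(Y) = 1 + Y² (b(Y) = 1 + Y*Y = 1 + Y²)
2062501/2792209 + 2245474/b(1104) = 2062501/2792209 + 2245474/(1 + 1104²) = 2062501*(1/2792209) + 2245474/(1 + 1218816) = 294643/398887 + 2245474/1218817 = 1254806284769/486170256679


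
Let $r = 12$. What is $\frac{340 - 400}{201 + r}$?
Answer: $- \frac{20}{71} \approx -0.28169$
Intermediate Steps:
$\frac{340 - 400}{201 + r} = \frac{340 - 400}{201 + 12} = - \frac{60}{213} = \left(-60\right) \frac{1}{213} = - \frac{20}{71}$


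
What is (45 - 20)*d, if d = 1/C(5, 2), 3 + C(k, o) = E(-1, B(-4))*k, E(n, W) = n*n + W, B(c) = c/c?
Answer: 25/7 ≈ 3.5714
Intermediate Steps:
B(c) = 1
E(n, W) = W + n² (E(n, W) = n² + W = W + n²)
C(k, o) = -3 + 2*k (C(k, o) = -3 + (1 + (-1)²)*k = -3 + (1 + 1)*k = -3 + 2*k)
d = ⅐ (d = 1/(-3 + 2*5) = 1/(-3 + 10) = 1/7 = ⅐ ≈ 0.14286)
(45 - 20)*d = (45 - 20)*(⅐) = 25*(⅐) = 25/7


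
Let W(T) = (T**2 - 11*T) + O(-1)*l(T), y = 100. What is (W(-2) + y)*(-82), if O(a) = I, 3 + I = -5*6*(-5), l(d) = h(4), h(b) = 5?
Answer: -70602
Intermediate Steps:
l(d) = 5
I = 147 (I = -3 - 5*6*(-5) = -3 - 30*(-5) = -3 + 150 = 147)
O(a) = 147
W(T) = 735 + T**2 - 11*T (W(T) = (T**2 - 11*T) + 147*5 = (T**2 - 11*T) + 735 = 735 + T**2 - 11*T)
(W(-2) + y)*(-82) = ((735 + (-2)**2 - 11*(-2)) + 100)*(-82) = ((735 + 4 + 22) + 100)*(-82) = (761 + 100)*(-82) = 861*(-82) = -70602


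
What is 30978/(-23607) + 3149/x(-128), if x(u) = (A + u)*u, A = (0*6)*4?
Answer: -48133901/42975232 ≈ -1.1200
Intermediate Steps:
A = 0 (A = 0*4 = 0)
x(u) = u**2 (x(u) = (0 + u)*u = u*u = u**2)
30978/(-23607) + 3149/x(-128) = 30978/(-23607) + 3149/((-128)**2) = 30978*(-1/23607) + 3149/16384 = -3442/2623 + 3149*(1/16384) = -3442/2623 + 3149/16384 = -48133901/42975232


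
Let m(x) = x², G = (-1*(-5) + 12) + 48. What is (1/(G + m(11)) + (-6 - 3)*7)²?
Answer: 137288089/34596 ≈ 3968.3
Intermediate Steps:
G = 65 (G = (5 + 12) + 48 = 17 + 48 = 65)
(1/(G + m(11)) + (-6 - 3)*7)² = (1/(65 + 11²) + (-6 - 3)*7)² = (1/(65 + 121) - 9*7)² = (1/186 - 63)² = (-11717/186)² = 137288089/34596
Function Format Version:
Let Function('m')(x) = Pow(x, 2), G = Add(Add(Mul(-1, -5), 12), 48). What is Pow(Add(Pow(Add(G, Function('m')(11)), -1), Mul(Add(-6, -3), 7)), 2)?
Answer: Rational(137288089, 34596) ≈ 3968.3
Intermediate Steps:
G = 65 (G = Add(Add(5, 12), 48) = Add(17, 48) = 65)
Pow(Add(Pow(Add(G, Function('m')(11)), -1), Mul(Add(-6, -3), 7)), 2) = Pow(Add(Pow(Add(65, Pow(11, 2)), -1), Mul(Add(-6, -3), 7)), 2) = Pow(Add(Pow(Add(65, 121), -1), Mul(-9, 7)), 2) = Pow(Add(Pow(186, -1), -63), 2) = Pow(Add(Rational(1, 186), -63), 2) = Pow(Rational(-11717, 186), 2) = Rational(137288089, 34596)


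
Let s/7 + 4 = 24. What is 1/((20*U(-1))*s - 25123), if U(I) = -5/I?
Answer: -1/11123 ≈ -8.9904e-5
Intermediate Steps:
s = 140 (s = -28 + 7*24 = -28 + 168 = 140)
1/((20*U(-1))*s - 25123) = 1/((20*(-5/(-1)))*140 - 25123) = 1/((20*(-5*(-1)))*140 - 25123) = 1/((20*5)*140 - 25123) = 1/(100*140 - 25123) = 1/(14000 - 25123) = 1/(-11123) = -1/11123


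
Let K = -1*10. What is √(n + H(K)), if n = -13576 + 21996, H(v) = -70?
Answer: 5*√334 ≈ 91.378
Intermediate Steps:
K = -10
n = 8420
√(n + H(K)) = √(8420 - 70) = √8350 = 5*√334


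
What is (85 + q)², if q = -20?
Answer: 4225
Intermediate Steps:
(85 + q)² = (85 - 20)² = 65² = 4225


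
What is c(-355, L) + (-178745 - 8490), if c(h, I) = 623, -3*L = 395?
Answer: -186612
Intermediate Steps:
L = -395/3 (L = -⅓*395 = -395/3 ≈ -131.67)
c(-355, L) + (-178745 - 8490) = 623 + (-178745 - 8490) = 623 - 187235 = -186612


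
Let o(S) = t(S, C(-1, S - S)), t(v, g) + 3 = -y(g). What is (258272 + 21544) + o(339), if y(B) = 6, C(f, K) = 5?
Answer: 279807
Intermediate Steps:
t(v, g) = -9 (t(v, g) = -3 - 1*6 = -3 - 6 = -9)
o(S) = -9
(258272 + 21544) + o(339) = (258272 + 21544) - 9 = 279816 - 9 = 279807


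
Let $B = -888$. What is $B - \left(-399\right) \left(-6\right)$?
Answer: $-3282$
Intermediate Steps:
$B - \left(-399\right) \left(-6\right) = -888 - \left(-399\right) \left(-6\right) = -888 - 2394 = -3282$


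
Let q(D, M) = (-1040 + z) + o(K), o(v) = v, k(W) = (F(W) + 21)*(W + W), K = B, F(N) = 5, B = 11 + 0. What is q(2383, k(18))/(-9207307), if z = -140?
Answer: 1169/9207307 ≈ 0.00012696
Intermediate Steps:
B = 11
K = 11
k(W) = 52*W (k(W) = (5 + 21)*(W + W) = 26*(2*W) = 52*W)
q(D, M) = -1169 (q(D, M) = (-1040 - 140) + 11 = -1180 + 11 = -1169)
q(2383, k(18))/(-9207307) = -1169/(-9207307) = -1169*(-1/9207307) = 1169/9207307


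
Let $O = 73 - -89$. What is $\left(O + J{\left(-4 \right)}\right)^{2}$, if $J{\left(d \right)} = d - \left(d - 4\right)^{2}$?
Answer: $8836$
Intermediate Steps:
$J{\left(d \right)} = d - \left(-4 + d\right)^{2}$
$O = 162$ ($O = 73 + 89 = 162$)
$\left(O + J{\left(-4 \right)}\right)^{2} = \left(162 - \left(4 + \left(-4 - 4\right)^{2}\right)\right)^{2} = \left(162 - 68\right)^{2} = 94^{2} = 8836$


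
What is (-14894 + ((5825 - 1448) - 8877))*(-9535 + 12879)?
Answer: -64853536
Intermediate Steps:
(-14894 + ((5825 - 1448) - 8877))*(-9535 + 12879) = (-14894 + (4377 - 8877))*3344 = (-14894 - 4500)*3344 = -19394*3344 = -64853536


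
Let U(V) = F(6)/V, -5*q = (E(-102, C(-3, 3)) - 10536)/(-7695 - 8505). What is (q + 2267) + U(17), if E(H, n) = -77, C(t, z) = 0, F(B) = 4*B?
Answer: 3123422579/1377000 ≈ 2268.3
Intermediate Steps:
q = -10613/81000 (q = -(-77 - 10536)/(5*(-7695 - 8505)) = -(-10613)/(5*(-16200)) = -(-10613)*(-1)/(5*16200) = -1/5*10613/16200 = -10613/81000 ≈ -0.13102)
U(V) = 24/V (U(V) = (4*6)/V = 24/V)
(q + 2267) + U(17) = (-10613/81000 + 2267) + 24/17 = 183616387/81000 + 24*(1/17) = 183616387/81000 + 24/17 = 3123422579/1377000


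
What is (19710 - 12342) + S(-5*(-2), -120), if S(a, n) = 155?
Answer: 7523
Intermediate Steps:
(19710 - 12342) + S(-5*(-2), -120) = (19710 - 12342) + 155 = 7368 + 155 = 7523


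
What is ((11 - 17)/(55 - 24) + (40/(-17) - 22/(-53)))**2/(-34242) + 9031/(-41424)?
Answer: -40232858253758533/184430555893070448 ≈ -0.21815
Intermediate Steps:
((11 - 17)/(55 - 24) + (40/(-17) - 22/(-53)))**2/(-34242) + 9031/(-41424) = (-6/31 + (40*(-1/17) - 22*(-1/53)))**2*(-1/34242) + 9031*(-1/41424) = (-6*1/31 + (-40/17 + 22/53))**2*(-1/34242) - 9031/41424 = (-6/31 - 1746/901)**2*(-1/34242) - 9031/41424 = (-59532/27931)**2*(-1/34242) - 9031/41424 = (3544059024/780140761)*(-1/34242) - 9031/41424 = -590676504/4452263323027 - 9031/41424 = -40232858253758533/184430555893070448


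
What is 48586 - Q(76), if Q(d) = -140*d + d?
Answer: 59150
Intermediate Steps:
Q(d) = -139*d
48586 - Q(76) = 48586 - (-139)*76 = 48586 - 1*(-10564) = 48586 + 10564 = 59150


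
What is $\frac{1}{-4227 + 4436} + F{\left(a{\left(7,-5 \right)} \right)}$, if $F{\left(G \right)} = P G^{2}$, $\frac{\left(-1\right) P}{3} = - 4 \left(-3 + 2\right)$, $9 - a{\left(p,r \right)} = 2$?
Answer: $- \frac{122891}{209} \approx -588.0$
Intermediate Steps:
$a{\left(p,r \right)} = 7$ ($a{\left(p,r \right)} = 9 - 2 = 7$)
$P = -12$ ($P = - 3 \left(- 4 \left(-3 + 2\right)\right) = - 3 \left(\left(-4\right) \left(-1\right)\right) = \left(-3\right) 4 = -12$)
$F{\left(G \right)} = - 12 G^{2}$
$\frac{1}{-4227 + 4436} + F{\left(a{\left(7,-5 \right)} \right)} = \frac{1}{-4227 + 4436} - 12 \cdot 7^{2} = \frac{1}{209} - 588 = - \frac{122891}{209}$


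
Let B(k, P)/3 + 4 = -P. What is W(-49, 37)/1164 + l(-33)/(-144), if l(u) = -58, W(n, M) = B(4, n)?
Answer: 3623/6984 ≈ 0.51876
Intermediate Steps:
B(k, P) = -12 - 3*P (B(k, P) = -12 + 3*(-P) = -12 - 3*P)
W(n, M) = -12 - 3*n
W(-49, 37)/1164 + l(-33)/(-144) = (-12 - 3*(-49))/1164 - 58/(-144) = (-12 + 147)*(1/1164) - 58*(-1/144) = 135*(1/1164) + 29/72 = 45/388 + 29/72 = 3623/6984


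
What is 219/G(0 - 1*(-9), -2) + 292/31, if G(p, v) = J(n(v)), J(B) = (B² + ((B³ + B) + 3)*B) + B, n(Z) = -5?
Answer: 198049/20305 ≈ 9.7537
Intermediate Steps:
J(B) = B + B² + B*(3 + B + B³) (J(B) = (B² + ((B + B³) + 3)*B) + B = (B² + (3 + B + B³)*B) + B = (B² + B*(3 + B + B³)) + B = B + B² + B*(3 + B + B³))
G(p, v) = 655 (G(p, v) = -5*(4 + (-5)³ + 2*(-5)) = -5*(4 - 125 - 10) = -5*(-131) = 655)
219/G(0 - 1*(-9), -2) + 292/31 = 219/655 + 292/31 = 198049/20305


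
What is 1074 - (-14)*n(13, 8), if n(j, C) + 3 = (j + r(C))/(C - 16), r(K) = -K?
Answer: 4093/4 ≈ 1023.3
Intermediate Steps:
n(j, C) = -3 + (j - C)/(-16 + C) (n(j, C) = -3 + (j - C)/(C - 16) = -3 + (j - C)/(-16 + C))
1074 - (-14)*n(13, 8) = 1074 - (-14)*(48 + 13 - 4*8)/(-16 + 8) = 1074 - (-14)*(48 + 13 - 32)/(-8) = 1074 - (-14)*(-⅛*29) = 1074 - (-14)*(-29)/8 = 1074 - 1*203/4 = 1074 - 203/4 = 4093/4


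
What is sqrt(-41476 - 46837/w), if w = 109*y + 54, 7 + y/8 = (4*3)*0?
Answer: I*sqrt(501765926)/110 ≈ 203.64*I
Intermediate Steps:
y = -56 (y = -56 + 8*((4*3)*0) = -56 + 8*(12*0) = -56 + 8*0 = -56 + 0 = -56)
w = -6050 (w = 109*(-56) + 54 = -6104 + 54 = -6050)
sqrt(-41476 - 46837/w) = sqrt(-41476 - 46837/(-6050)) = sqrt(-41476 - 46837*(-1/6050)) = sqrt(-41476 + 46837/6050) = sqrt(-250882963/6050) = I*sqrt(501765926)/110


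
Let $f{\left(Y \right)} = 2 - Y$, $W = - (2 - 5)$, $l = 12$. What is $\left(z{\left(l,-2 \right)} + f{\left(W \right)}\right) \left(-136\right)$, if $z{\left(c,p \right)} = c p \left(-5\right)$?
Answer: $-16184$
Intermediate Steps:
$W = 3$ ($W = \left(-1\right) \left(-3\right) = 3$)
$z{\left(c,p \right)} = - 5 c p$
$\left(z{\left(l,-2 \right)} + f{\left(W \right)}\right) \left(-136\right) = \left(\left(-5\right) 12 \left(-2\right) + \left(2 - 3\right)\right) \left(-136\right) = \left(120 + \left(2 - 3\right)\right) \left(-136\right) = \left(120 - 1\right) \left(-136\right) = 119 \left(-136\right) = -16184$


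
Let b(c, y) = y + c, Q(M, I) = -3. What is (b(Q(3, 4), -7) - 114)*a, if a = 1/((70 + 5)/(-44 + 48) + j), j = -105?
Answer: 496/345 ≈ 1.4377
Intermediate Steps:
b(c, y) = c + y
a = -4/345 (a = 1/((70 + 5)/(-44 + 48) - 105) = 1/(75/4 - 105) = 1/(-345/4) = -4/345 ≈ -0.011594)
(b(Q(3, 4), -7) - 114)*a = ((-3 - 7) - 114)*(-4/345) = (-10 - 114)*(-4/345) = -124*(-4/345) = 496/345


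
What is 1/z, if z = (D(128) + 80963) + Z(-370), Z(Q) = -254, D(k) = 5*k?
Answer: 1/81349 ≈ 1.2293e-5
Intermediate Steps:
z = 81349 (z = (5*128 + 80963) - 254 = (640 + 80963) - 254 = 81603 - 254 = 81349)
1/z = 1/81349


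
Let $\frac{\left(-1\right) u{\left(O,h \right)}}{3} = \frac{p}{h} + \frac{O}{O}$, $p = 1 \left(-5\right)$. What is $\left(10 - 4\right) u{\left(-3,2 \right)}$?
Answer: $27$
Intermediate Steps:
$p = -5$
$u{\left(O,h \right)} = -3 + \frac{15}{h}$ ($u{\left(O,h \right)} = - 3 \left(- \frac{5}{h} + \frac{O}{O}\right) = - 3 \left(- \frac{5}{h} + 1\right) = - 3 \left(1 - \frac{5}{h}\right) = -3 + \frac{15}{h}$)
$\left(10 - 4\right) u{\left(-3,2 \right)} = \left(10 - 4\right) \left(-3 + \frac{15}{2}\right) = 6 \left(-3 + 15 \cdot \frac{1}{2}\right) = 6 \left(-3 + \frac{15}{2}\right) = 6 \cdot \frac{9}{2} = 27$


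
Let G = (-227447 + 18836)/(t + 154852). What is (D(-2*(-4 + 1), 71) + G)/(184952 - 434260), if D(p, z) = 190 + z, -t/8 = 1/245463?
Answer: -9869517636255/9476305894964144 ≈ -0.0010415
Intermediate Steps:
t = -8/245463 ≈ -3.2591e-5
G = -51206281893/38010436468 (G = (-227447 + 18836)/(-8/245463 + 154852) = -208611/38010436468/245463 = -208611*245463/38010436468 = -51206281893/38010436468 ≈ -1.3472)
(D(-2*(-4 + 1), 71) + G)/(184952 - 434260) = ((190 + 71) - 51206281893/38010436468)/(184952 - 434260) = (261 - 51206281893/38010436468)/(-249308) = (9869517636255/38010436468)*(-1/249308) = -9869517636255/9476305894964144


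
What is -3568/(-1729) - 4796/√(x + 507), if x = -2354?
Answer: 3568/1729 + 4796*I*√1847/1847 ≈ 2.0636 + 111.6*I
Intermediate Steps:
-3568/(-1729) - 4796/√(x + 507) = -3568/(-1729) - 4796/√(-2354 + 507) = -3568*(-1/1729) - 4796*(-I*√1847/1847) = 3568/1729 - 4796*(-I*√1847/1847) = 3568/1729 - (-4796)*I*√1847/1847 = 3568/1729 + 4796*I*√1847/1847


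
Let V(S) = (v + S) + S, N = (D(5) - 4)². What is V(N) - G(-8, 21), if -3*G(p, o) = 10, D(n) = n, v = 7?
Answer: 37/3 ≈ 12.333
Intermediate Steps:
G(p, o) = -10/3 (G(p, o) = -⅓*10 = -10/3)
N = 1 (N = (5 - 4)² = 1² = 1)
V(S) = 7 + 2*S (V(S) = (7 + S) + S = 7 + 2*S)
V(N) - G(-8, 21) = (7 + 2*1) - 1*(-10/3) = (7 + 2) + 10/3 = 9 + 10/3 = 37/3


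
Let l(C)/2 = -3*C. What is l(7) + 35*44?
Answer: 1498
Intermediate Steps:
l(C) = -6*C (l(C) = 2*(-3*C) = -6*C)
l(7) + 35*44 = -6*7 + 35*44 = -42 + 1540 = 1498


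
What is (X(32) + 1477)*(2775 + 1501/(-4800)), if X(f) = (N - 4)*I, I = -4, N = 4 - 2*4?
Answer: 6699204997/1600 ≈ 4.1870e+6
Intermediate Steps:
N = -4 (N = 4 - 8 = -4)
X(f) = 32 (X(f) = (-4 - 4)*(-4) = -8*(-4) = 32)
(X(32) + 1477)*(2775 + 1501/(-4800)) = (32 + 1477)*(2775 + 1501/(-4800)) = 1509*(2775 + 1501*(-1/4800)) = 1509*(2775 - 1501/4800) = 1509*(13318499/4800) = 6699204997/1600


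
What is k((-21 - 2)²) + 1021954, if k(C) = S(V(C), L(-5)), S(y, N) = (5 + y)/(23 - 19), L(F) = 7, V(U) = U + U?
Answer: 4088879/4 ≈ 1.0222e+6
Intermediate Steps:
V(U) = 2*U
S(y, N) = 5/4 + y/4 (S(y, N) = (5 + y)/4 = (5 + y)*(¼) = 5/4 + y/4)
k(C) = 5/4 + C/2 (k(C) = 5/4 + (2*C)/4 = 5/4 + C/2)
k((-21 - 2)²) + 1021954 = (5/4 + (-21 - 2)²/2) + 1021954 = (5/4 + (½)*(-23)²) + 1021954 = (5/4 + (½)*529) + 1021954 = (5/4 + 529/2) + 1021954 = 1063/4 + 1021954 = 4088879/4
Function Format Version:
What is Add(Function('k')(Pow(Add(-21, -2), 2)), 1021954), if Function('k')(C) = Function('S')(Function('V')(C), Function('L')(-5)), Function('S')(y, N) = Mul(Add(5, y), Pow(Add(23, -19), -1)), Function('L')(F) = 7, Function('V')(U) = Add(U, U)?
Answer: Rational(4088879, 4) ≈ 1.0222e+6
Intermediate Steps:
Function('V')(U) = Mul(2, U)
Function('S')(y, N) = Add(Rational(5, 4), Mul(Rational(1, 4), y)) (Function('S')(y, N) = Mul(Add(5, y), Pow(4, -1)) = Mul(Add(5, y), Rational(1, 4)) = Add(Rational(5, 4), Mul(Rational(1, 4), y)))
Function('k')(C) = Add(Rational(5, 4), Mul(Rational(1, 2), C)) (Function('k')(C) = Add(Rational(5, 4), Mul(Rational(1, 4), Mul(2, C))) = Add(Rational(5, 4), Mul(Rational(1, 2), C)))
Add(Function('k')(Pow(Add(-21, -2), 2)), 1021954) = Add(Add(Rational(5, 4), Mul(Rational(1, 2), Pow(Add(-21, -2), 2))), 1021954) = Add(Add(Rational(5, 4), Mul(Rational(1, 2), Pow(-23, 2))), 1021954) = Add(Add(Rational(5, 4), Mul(Rational(1, 2), 529)), 1021954) = Add(Add(Rational(5, 4), Rational(529, 2)), 1021954) = Add(Rational(1063, 4), 1021954) = Rational(4088879, 4)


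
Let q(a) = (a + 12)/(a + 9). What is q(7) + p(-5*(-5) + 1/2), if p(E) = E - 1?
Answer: 411/16 ≈ 25.688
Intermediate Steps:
q(a) = (12 + a)/(9 + a)
p(E) = -1 + E
q(7) + p(-5*(-5) + 1/2) = (12 + 7)/(9 + 7) + (-1 + (-5*(-5) + 1/2)) = 19/16 + (-1 + (25 + 1*(½))) = (1/16)*19 + (-1 + (25 + ½)) = 19/16 + (-1 + 51/2) = 19/16 + 49/2 = 411/16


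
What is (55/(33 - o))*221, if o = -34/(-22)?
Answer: 133705/346 ≈ 386.43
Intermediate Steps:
o = 17/11 (o = -34*(-1)/22 = -1*(-17/11) = 17/11 ≈ 1.5455)
(55/(33 - o))*221 = (55/(33 - 1*17/11))*221 = (55/(33 - 17/11))*221 = (55/(346/11))*221 = (55*(11/346))*221 = (605/346)*221 = 133705/346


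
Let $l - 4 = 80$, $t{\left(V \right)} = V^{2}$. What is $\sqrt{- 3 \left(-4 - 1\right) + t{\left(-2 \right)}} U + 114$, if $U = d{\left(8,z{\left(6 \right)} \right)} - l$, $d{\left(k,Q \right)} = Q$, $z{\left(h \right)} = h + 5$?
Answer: $114 - 73 \sqrt{19} \approx -204.2$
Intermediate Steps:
$z{\left(h \right)} = 5 + h$
$l = 84$ ($l = 4 + 80 = 84$)
$U = -73$ ($U = \left(5 + 6\right) - 84 = 11 - 84 = -73$)
$\sqrt{- 3 \left(-4 - 1\right) + t{\left(-2 \right)}} U + 114 = \sqrt{- 3 \left(-4 - 1\right) + \left(-2\right)^{2}} \left(-73\right) + 114 = \sqrt{\left(-3\right) \left(-5\right) + 4} \left(-73\right) + 114 = \sqrt{15 + 4} \left(-73\right) + 114 = \sqrt{19} \left(-73\right) + 114 = - 73 \sqrt{19} + 114 = 114 - 73 \sqrt{19}$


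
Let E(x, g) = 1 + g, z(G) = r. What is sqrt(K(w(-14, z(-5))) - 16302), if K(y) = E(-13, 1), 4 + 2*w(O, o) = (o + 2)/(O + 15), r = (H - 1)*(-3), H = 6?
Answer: 10*I*sqrt(163) ≈ 127.67*I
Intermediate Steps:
r = -15 (r = (6 - 1)*(-3) = 5*(-3) = -15)
z(G) = -15
w(O, o) = -2 + (2 + o)/(2*(15 + O)) (w(O, o) = -2 + ((o + 2)/(O + 15))/2 = -2 + ((2 + o)/(15 + O))/2 = -2 + (2 + o)/(2*(15 + O)))
K(y) = 2 (K(y) = 1 + 1 = 2)
sqrt(K(w(-14, z(-5))) - 16302) = sqrt(2 - 16302) = sqrt(-16300) = 10*I*sqrt(163)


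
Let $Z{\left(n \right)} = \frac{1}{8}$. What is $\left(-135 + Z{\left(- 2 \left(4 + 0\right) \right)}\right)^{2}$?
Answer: $\frac{1164241}{64} \approx 18191.0$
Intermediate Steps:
$Z{\left(n \right)} = \frac{1}{8}$
$\left(-135 + Z{\left(- 2 \left(4 + 0\right) \right)}\right)^{2} = \left(-135 + \frac{1}{8}\right)^{2} = \left(- \frac{1079}{8}\right)^{2} = \frac{1164241}{64}$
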